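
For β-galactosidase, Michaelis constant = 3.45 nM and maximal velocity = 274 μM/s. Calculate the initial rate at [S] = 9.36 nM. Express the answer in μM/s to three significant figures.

200 μM/s

[S]/(Km+[S]) = 9.36/12.81 = 0.7307, the fractional saturation.
v = 0.7307 × Vmax = 0.7307 × 274 = 200 μM/s.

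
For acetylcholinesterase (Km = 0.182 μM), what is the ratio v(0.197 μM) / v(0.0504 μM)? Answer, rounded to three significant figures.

The fractional saturations are [S]/(Km+[S]) = 0.0504/0.2324 = 0.2169 and 0.197/0.3790 = 0.5198.
v₂/v₁ is just their ratio: 0.5198/0.2169 = 2.40.

2.40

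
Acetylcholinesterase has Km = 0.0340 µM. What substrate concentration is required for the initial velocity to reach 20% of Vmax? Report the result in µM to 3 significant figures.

0.00850 µM

v/Vmax = [S]/(Km+[S]) = 0.2, so [S] = Km·0.2/(1 − 0.2) = 0.0340 × 0.2500.
[S] = 0.00850 µM.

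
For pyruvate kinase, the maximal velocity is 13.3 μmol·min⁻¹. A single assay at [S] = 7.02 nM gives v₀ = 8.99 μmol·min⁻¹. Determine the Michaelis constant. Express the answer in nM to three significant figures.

v/Vmax = 8.99/13.3 = 0.6759 = [S]/(Km+[S]).
So Km + [S] = [S]/0.6759 = 10.39 nM, giving Km = 10.39 − 7.02 = 3.37 nM.

3.37 nM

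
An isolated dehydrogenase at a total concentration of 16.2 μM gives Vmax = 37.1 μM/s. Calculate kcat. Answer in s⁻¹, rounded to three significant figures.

kcat = Vmax/[E]total = 37.1 μM/s / 16.2 μM = 2.29 s⁻¹.

2.29 s⁻¹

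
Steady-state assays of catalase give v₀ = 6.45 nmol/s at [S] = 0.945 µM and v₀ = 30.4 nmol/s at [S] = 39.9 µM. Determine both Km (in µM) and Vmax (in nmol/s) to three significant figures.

In reciprocal form, 1/v = (Km/Vmax)·(1/[S]) + 1/Vmax. The two points give (1/[S], 1/v) = (1.058, 0.1550) and (0.02506, 0.03289).
Slope = (0.1550 − 0.03289)/(1.058 − 0.02506) = 0.1182; intercept = 0.1550 − 0.1182×1.058 = 0.02993.
Vmax = 1/intercept = 33.4 nmol/s; Km = slope × Vmax = 0.1182 × 33.4 = 3.95 µM.

Km = 3.95 µM; Vmax = 33.4 nmol/s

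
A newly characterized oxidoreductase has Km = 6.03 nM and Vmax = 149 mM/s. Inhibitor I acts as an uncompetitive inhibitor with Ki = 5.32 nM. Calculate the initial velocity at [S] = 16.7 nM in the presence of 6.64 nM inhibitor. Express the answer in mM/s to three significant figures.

α = 1 + [I]/Ki = 1 + 6.64/5.32 = 2.248.
For an uncompetitive inhibitor, both parameters are divided by α, giving Vmax/α and Km/α: Km,app = 2.68 nM, Vmax,app = 66.3 mM/s.
v = Vmax,app·[S]/(Km,app + [S]) = 66.3 × 16.7/(2.68 + 16.7) = 57.1 mM/s.

57.1 mM/s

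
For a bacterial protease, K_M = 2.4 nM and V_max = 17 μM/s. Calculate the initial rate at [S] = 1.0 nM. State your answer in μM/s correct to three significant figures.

[S]/(Km+[S]) = 1.0/3.400 = 0.2941, the fractional saturation.
v = 0.2941 × Vmax = 0.2941 × 17 = 5.00 μM/s.

5.00 μM/s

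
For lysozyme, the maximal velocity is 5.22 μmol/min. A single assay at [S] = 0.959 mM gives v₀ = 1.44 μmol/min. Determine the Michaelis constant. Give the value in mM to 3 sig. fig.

From v = Vmax[S]/(Km+[S]), Km = [S](Vmax − v)/v.
Km = 0.959 × (5.22 − 1.44) / 1.44 = 3.625/1.44 = 2.52 mM.

2.52 mM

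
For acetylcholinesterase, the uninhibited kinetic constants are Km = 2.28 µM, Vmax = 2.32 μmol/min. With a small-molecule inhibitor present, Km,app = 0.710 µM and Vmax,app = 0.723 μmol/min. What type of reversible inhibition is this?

uncompetitive

Both Km and Vmax decrease by the same factor (~3.21-fold) — characteristic of uncompetitive inhibition.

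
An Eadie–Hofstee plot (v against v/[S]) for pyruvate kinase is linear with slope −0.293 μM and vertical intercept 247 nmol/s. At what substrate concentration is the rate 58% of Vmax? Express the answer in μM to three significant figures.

0.405 μM

The Eadie–Hofstee slope gives Km = 0.293 μM (slope = −Km).
v/Vmax = [S]/(Km+[S]) = 0.58 ⇒ [S] = Km·0.58/(1−0.58) = 0.293 × 1.381 = 0.405 μM.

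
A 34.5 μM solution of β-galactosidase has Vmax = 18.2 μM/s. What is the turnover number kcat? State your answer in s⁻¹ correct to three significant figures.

kcat = Vmax/[E]total = 18.2 μM/s / 34.5 μM = 0.528 s⁻¹.

0.528 s⁻¹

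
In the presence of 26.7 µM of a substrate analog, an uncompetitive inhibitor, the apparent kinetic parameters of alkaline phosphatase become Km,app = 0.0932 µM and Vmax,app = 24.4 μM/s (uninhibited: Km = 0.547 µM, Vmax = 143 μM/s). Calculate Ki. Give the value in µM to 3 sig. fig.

5.49 µM

Uncompetitive: Vmax,app = Vmax/α (and Km,app = Km/α) with α = 1 + [I]/Ki.
α = Vmax/Vmax,app = 143/24.4 = 5.861.
Ki = [I]/(α − 1) = 26.7/4.861 = 5.49 µM.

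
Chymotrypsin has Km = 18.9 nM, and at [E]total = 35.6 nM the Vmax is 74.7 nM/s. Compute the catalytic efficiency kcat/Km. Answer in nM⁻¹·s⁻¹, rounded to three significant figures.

kcat = Vmax/[E]total = 74.7/35.6 = 2.10 s⁻¹.
kcat/Km = 2.10/18.9 = 0.111 nM⁻¹·s⁻¹.

0.111 nM⁻¹·s⁻¹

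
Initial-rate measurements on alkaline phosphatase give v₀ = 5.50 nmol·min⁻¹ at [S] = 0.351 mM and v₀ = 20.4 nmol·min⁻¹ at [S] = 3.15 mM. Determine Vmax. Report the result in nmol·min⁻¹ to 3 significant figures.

From v = Vmax[S]/(Km+[S]), each point gives Vmax = v(Km+[S])/[S].
Equating: 5.50(Km+0.351)/0.351 = 20.4(Km+3.15)/3.15.
15.67·Km + 5.50 = 6.476·Km + 20.4, so (15.67 − 6.476)·Km = 20.4 − 5.50.
Km = 14.90/9.193 = 1.62 mM; then Vmax = 5.50(1.62+0.351)/0.351 = 30.9 nmol·min⁻¹.

30.9 nmol·min⁻¹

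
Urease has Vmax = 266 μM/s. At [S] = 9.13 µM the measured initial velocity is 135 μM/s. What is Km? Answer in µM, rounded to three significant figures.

8.86 µM

v/Vmax = 135/266 = 0.5075 = [S]/(Km+[S]).
So Km + [S] = [S]/0.5075 = 17.99 µM, giving Km = 17.99 − 9.13 = 8.86 µM.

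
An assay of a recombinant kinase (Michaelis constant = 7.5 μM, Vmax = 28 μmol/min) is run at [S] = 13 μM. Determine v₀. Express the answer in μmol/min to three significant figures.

v = Vmax·[S]/(Km + [S]) = 28 × 13 / (7.5 + 13)
  = 364.0 / 20.50 = 17.8 μmol/min.

17.8 μmol/min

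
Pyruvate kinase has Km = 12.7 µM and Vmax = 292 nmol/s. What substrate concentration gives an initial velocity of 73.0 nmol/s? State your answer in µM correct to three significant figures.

4.23 µM

Rearranging v = Vmax[S]/(Km+[S]) gives [S] = Km·v/(Vmax − v).
[S] = 12.7 × 73.0 / (292 − 73.0) = 927.1/219.0 = 4.23 µM.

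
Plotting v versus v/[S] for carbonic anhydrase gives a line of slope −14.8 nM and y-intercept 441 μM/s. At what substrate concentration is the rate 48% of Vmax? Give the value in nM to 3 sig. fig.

The Eadie–Hofstee slope gives Km = 14.8 nM (slope = −Km).
v/Vmax = [S]/(Km+[S]) = 0.48 ⇒ [S] = Km·0.48/(1−0.48) = 14.8 × 0.9231 = 13.7 nM.

13.7 nM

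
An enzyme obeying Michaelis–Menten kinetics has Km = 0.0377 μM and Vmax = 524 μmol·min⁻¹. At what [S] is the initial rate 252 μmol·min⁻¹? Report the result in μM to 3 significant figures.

The required fractional saturation is v/Vmax = 252/524 = 0.4809.
Then [S]/(Km+[S]) = 0.4809 ⇒ [S] = 0.0377 × 0.4809/(1 − 0.4809) = 0.0349 μM.

0.0349 μM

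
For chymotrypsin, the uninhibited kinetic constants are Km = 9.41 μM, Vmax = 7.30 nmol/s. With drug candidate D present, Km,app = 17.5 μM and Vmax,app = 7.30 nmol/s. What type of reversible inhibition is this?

Km increases (9.41 → 17.5 μM) while Vmax is unchanged — the hallmark of competitive inhibition.

competitive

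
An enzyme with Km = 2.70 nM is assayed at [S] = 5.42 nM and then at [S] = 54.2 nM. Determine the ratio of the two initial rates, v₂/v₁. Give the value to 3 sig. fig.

The fractional saturations are [S]/(Km+[S]) = 5.42/8.120 = 0.6675 and 54.2/56.90 = 0.9525.
v₂/v₁ is just their ratio: 0.9525/0.6675 = 1.43.

1.43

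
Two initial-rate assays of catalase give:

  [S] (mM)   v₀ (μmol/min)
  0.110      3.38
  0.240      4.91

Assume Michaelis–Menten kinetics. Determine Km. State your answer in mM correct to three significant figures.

0.149 mM

From v = Vmax[S]/(Km+[S]), each point gives Vmax = v(Km+[S])/[S].
Equating: 3.38(Km+0.110)/0.110 = 4.91(Km+0.240)/0.240.
30.73·Km + 3.38 = 20.46·Km + 4.91, so (30.73 − 20.46)·Km = 4.91 − 3.38.
Km = 1.530/10.27 = 0.149 mM; then Vmax = 3.38(0.149+0.110)/0.110 = 7.96 μmol/min.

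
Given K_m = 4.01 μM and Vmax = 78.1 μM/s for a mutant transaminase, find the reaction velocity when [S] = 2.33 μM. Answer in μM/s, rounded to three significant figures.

v = Vmax·[S]/(Km + [S]) = 78.1 × 2.33 / (4.01 + 2.33)
  = 182.0 / 6.340 = 28.7 μM/s.

28.7 μM/s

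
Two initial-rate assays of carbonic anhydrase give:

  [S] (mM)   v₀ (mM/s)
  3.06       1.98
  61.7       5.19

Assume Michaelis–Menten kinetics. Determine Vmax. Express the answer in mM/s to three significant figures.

5.67 mM/s

In reciprocal form, 1/v = (Km/Vmax)·(1/[S]) + 1/Vmax. The two points give (1/[S], 1/v) = (0.3268, 0.5051) and (0.01621, 0.1927).
Slope = (0.5051 − 0.1927)/(0.3268 − 0.01621) = 1.006; intercept = 0.5051 − 1.006×0.3268 = 0.1764.
Vmax = 1/intercept = 5.67 mM/s; Km = slope × Vmax = 1.006 × 5.67 = 5.70 mM.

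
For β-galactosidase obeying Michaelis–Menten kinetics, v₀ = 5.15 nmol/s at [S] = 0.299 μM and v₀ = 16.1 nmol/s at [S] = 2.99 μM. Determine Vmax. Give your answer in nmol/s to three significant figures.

In reciprocal form, 1/v = (Km/Vmax)·(1/[S]) + 1/Vmax. The two points give (1/[S], 1/v) = (3.344, 0.1942) and (0.3344, 0.06211).
Slope = (0.1942 − 0.06211)/(3.344 − 0.3344) = 0.04387; intercept = 0.1942 − 0.04387×3.344 = 0.04744.
Vmax = 1/intercept = 21.1 nmol/s; Km = slope × Vmax = 0.04387 × 21.1 = 0.925 μM.

21.1 nmol/s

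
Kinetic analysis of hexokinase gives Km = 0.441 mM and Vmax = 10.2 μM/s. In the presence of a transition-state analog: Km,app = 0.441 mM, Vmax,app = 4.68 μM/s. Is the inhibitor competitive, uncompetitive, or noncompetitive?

noncompetitive

Vmax decreases (10.2 → 4.68 μM/s) while Km is unchanged — pure noncompetitive inhibition.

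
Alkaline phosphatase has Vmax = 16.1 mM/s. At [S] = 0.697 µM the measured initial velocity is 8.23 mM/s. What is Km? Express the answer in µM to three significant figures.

From v = Vmax[S]/(Km+[S]), Km = [S](Vmax − v)/v.
Km = 0.697 × (16.1 − 8.23) / 8.23 = 5.485/8.23 = 0.667 µM.

0.667 µM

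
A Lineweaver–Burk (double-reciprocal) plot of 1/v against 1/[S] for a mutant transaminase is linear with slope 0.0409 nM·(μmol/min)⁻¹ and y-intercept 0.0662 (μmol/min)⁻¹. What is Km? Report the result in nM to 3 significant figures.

0.618 nM

y-intercept = 1/Vmax ⇒ Vmax = 15.1 μmol/min; slope = Km/Vmax ⇒ Km = slope × Vmax.
Km = 0.0409 × 15.1 = 0.618 nM.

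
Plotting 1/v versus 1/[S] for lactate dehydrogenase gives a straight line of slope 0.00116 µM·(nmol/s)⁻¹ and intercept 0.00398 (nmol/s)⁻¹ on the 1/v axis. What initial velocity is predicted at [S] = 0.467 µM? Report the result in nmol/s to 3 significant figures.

155 nmol/s

The y-intercept is 1/Vmax, so Vmax = 1/0.00398 = 251 nmol/s.
The slope is Km/Vmax, so Km = 0.00116 × 251 = 0.291 µM.
Then v = 251 × 0.467/(0.291 + 0.467) = 155 nmol/s.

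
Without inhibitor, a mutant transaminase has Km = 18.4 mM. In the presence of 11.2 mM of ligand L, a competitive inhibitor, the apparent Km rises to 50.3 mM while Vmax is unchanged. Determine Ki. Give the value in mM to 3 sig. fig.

Competitive: Km,app = α·Km with α = 1 + [I]/Ki.
α = Km,app/Km = 50.3/18.4 = 2.734.
Since α = 1 + [I]/Ki, [I]/Ki = 2.734 − 1 = 1.734 and Ki = 11.2/1.734 = 6.46 mM.

6.46 mM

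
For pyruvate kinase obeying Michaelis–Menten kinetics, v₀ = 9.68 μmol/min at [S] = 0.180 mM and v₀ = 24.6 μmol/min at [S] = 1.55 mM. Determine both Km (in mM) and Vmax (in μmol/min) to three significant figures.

Km = 0.394 mM; Vmax = 30.8 μmol/min

In reciprocal form, 1/v = (Km/Vmax)·(1/[S]) + 1/Vmax. The two points give (1/[S], 1/v) = (5.556, 0.1033) and (0.6452, 0.04065).
Slope = (0.1033 − 0.04065)/(5.556 − 0.6452) = 0.01276; intercept = 0.1033 − 0.01276×5.556 = 0.03242.
Vmax = 1/intercept = 30.8 μmol/min; Km = slope × Vmax = 0.01276 × 30.8 = 0.394 mM.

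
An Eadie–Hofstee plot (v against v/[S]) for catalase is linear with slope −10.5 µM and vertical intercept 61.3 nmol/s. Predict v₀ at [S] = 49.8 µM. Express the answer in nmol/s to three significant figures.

50.6 nmol/s

In the Eadie–Hofstee form v = Vmax − Km·(v/[S]), the slope is −Km and the intercept is Vmax, so Km = 10.5 µM and Vmax = 61.3 nmol/s.
v = 61.3 × 49.8/(10.5 + 49.8) = 50.6 nmol/s.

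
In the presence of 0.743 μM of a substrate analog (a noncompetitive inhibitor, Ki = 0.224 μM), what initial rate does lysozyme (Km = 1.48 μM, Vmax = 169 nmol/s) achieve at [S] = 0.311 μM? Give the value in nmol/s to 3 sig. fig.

6.80 nmol/s

With α = 1 + [I]/Ki = 1 + 0.743/0.224 = 4.317, the noncompetitive rate law is v = (Vmax/α)·[S] / (Km + [S]).
v = (169/4.317)×0.311 / (1.48 + 0.311) = 12.17/1.791 = 6.80 nmol/s.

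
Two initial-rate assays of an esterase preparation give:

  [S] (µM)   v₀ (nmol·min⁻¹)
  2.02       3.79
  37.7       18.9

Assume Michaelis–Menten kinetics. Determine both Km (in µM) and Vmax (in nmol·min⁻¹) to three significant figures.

Km = 11.0 µM; Vmax = 24.4 nmol·min⁻¹

From v = Vmax[S]/(Km+[S]), each point gives Vmax = v(Km+[S])/[S].
Equating: 3.79(Km+2.02)/2.02 = 18.9(Km+37.7)/37.7.
1.876·Km + 3.79 = 0.5013·Km + 18.9, so (1.876 − 0.5013)·Km = 18.9 − 3.79.
Km = 15.11/1.375 = 11.0 µM; then Vmax = 3.79(11.0+2.02)/2.02 = 24.4 nmol·min⁻¹.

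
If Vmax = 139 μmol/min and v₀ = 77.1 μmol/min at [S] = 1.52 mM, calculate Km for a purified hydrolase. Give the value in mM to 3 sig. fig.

v/Vmax = 77.1/139 = 0.5547 = [S]/(Km+[S]).
So Km + [S] = [S]/0.5547 = 2.740 mM, giving Km = 2.740 − 1.52 = 1.22 mM.

1.22 mM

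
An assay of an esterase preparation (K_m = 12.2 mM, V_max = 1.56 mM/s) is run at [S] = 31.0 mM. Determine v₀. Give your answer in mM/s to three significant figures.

[S]/(Km+[S]) = 31.0/43.20 = 0.7176, the fractional saturation.
v = 0.7176 × Vmax = 0.7176 × 1.56 = 1.12 mM/s.

1.12 mM/s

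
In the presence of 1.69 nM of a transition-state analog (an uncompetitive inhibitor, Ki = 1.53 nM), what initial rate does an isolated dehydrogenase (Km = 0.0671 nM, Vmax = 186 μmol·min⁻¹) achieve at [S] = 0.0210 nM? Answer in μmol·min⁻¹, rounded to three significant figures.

With α = 1 + [I]/Ki = 1 + 1.69/1.53 = 2.105, the uncompetitive rate law is v = (Vmax/α)·[S] / (Km/α + [S]).
v = (186/2.105)×0.0210 / (0.0671/2.105 + 0.0210) = 1.856/0.05288 = 35.1 μmol·min⁻¹.

35.1 μmol·min⁻¹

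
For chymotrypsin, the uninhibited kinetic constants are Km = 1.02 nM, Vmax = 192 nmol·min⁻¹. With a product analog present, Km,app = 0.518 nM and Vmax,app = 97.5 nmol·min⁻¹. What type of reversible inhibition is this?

uncompetitive

Both Km and Vmax decrease by the same factor (~1.97-fold) — characteristic of uncompetitive inhibition.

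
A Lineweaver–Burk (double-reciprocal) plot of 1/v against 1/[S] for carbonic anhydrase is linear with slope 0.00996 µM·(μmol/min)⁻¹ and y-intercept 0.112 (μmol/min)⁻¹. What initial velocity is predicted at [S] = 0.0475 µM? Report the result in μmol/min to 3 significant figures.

The y-intercept is 1/Vmax, so Vmax = 1/0.112 = 8.93 μmol/min.
The slope is Km/Vmax, so Km = 0.00996 × 8.93 = 0.0889 µM.
Then v = 8.93 × 0.0475/(0.0889 + 0.0475) = 3.11 μmol/min.

3.11 μmol/min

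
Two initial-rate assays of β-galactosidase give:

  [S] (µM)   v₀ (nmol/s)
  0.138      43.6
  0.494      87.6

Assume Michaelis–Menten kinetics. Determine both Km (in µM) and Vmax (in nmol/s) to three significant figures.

Km = 0.317 µM; Vmax = 144 nmol/s

From v = Vmax[S]/(Km+[S]), each point gives Vmax = v(Km+[S])/[S].
Equating: 43.6(Km+0.138)/0.138 = 87.6(Km+0.494)/0.494.
315.9·Km + 43.6 = 177.3·Km + 87.6, so (315.9 − 177.3)·Km = 87.6 − 43.6.
Km = 44.00/138.6 = 0.317 µM; then Vmax = 43.6(0.317+0.138)/0.138 = 144 nmol/s.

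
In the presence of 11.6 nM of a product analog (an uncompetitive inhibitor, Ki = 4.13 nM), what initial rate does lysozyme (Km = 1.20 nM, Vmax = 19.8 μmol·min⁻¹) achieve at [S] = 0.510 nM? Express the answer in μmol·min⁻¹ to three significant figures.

With α = 1 + [I]/Ki = 1 + 11.6/4.13 = 3.809, the uncompetitive rate law is v = (Vmax/α)·[S] / (Km/α + [S]).
v = (19.8/3.809)×0.510 / (1.20/3.809 + 0.510) = 2.651/0.8251 = 3.21 μmol·min⁻¹.

3.21 μmol·min⁻¹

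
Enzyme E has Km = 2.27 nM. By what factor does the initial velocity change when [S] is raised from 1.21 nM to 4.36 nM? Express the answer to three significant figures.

1.89

Since Vmax cancels, v₂/v₁ = [S]₂(Km+[S]₁) / [S]₁(Km+[S]₂).
= 4.36×(2.27+1.21) / (1.21×(2.27+4.36)) = 15.17/8.022 = 1.89.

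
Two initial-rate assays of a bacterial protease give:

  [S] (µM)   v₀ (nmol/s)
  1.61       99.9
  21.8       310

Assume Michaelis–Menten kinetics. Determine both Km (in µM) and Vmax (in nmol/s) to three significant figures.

Km = 4.39 µM; Vmax = 372 nmol/s

In reciprocal form, 1/v = (Km/Vmax)·(1/[S]) + 1/Vmax. The two points give (1/[S], 1/v) = (0.6211, 0.01001) and (0.04587, 0.003226).
Slope = (0.01001 − 0.003226)/(0.6211 − 0.04587) = 0.01179; intercept = 0.01001 − 0.01179×0.6211 = 0.002685.
Vmax = 1/intercept = 372 nmol/s; Km = slope × Vmax = 0.01179 × 372 = 4.39 µM.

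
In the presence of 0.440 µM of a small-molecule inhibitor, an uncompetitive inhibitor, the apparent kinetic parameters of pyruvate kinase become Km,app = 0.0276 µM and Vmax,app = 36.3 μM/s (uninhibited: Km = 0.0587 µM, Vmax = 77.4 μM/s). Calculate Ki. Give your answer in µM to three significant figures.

Uncompetitive: Vmax,app = Vmax/α (and Km,app = Km/α) with α = 1 + [I]/Ki.
α = Vmax/Vmax,app = 77.4/36.3 = 2.132.
Since α = 1 + [I]/Ki, [I]/Ki = 2.132 − 1 = 1.132 and Ki = 0.440/1.132 = 0.389 µM.

0.389 µM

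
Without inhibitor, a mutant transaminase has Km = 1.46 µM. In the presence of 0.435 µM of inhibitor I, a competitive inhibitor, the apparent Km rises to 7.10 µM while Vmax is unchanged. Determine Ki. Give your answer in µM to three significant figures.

0.113 µM

Competitive: Km,app = α·Km with α = 1 + [I]/Ki.
α = Km,app/Km = 7.10/1.46 = 4.863.
Since α = 1 + [I]/Ki, [I]/Ki = 4.863 − 1 = 3.863 and Ki = 0.435/3.863 = 0.113 µM.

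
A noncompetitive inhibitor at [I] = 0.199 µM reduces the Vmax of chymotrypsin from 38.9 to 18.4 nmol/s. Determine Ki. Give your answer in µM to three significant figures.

Noncompetitive: Vmax,app = Vmax/α with α = 1 + [I]/Ki.
α = Vmax/Vmax,app = 38.9/18.4 = 2.114.
Ki = [I]/(α − 1) = 0.199/1.114 = 0.179 µM.

0.179 µM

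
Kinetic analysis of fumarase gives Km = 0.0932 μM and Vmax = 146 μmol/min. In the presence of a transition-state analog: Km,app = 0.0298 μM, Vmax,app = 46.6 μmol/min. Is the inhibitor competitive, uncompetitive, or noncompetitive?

uncompetitive

Both Km and Vmax decrease by the same factor (~3.13-fold) — characteristic of uncompetitive inhibition.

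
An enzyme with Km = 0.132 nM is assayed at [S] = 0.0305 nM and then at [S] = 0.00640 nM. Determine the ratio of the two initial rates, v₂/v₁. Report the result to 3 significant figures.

0.246

The fractional saturations are [S]/(Km+[S]) = 0.0305/0.1625 = 0.1877 and 0.00640/0.1384 = 0.04624.
v₂/v₁ is just their ratio: 0.04624/0.1877 = 0.246.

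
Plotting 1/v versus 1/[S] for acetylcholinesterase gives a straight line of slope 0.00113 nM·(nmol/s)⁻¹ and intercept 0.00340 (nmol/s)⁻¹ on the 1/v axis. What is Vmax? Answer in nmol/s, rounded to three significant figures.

The y-intercept of a Lineweaver–Burk plot equals 1/Vmax, so Vmax = 1/0.00340 = 294 nmol/s.

294 nmol/s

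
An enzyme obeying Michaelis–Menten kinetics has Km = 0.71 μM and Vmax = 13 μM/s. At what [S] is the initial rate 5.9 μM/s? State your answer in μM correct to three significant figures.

0.590 μM

The required fractional saturation is v/Vmax = 5.9/13 = 0.4538.
Then [S]/(Km+[S]) = 0.4538 ⇒ [S] = 0.71 × 0.4538/(1 − 0.4538) = 0.590 μM.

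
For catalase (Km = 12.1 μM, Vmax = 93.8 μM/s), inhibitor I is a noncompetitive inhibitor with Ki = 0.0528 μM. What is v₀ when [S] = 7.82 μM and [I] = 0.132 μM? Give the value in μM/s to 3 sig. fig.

10.5 μM/s

With α = 1 + [I]/Ki = 1 + 0.132/0.0528 = 3.500, the noncompetitive rate law is v = (Vmax/α)·[S] / (Km + [S]).
v = (93.8/3.500)×7.82 / (12.1 + 7.82) = 209.6/19.92 = 10.5 μM/s.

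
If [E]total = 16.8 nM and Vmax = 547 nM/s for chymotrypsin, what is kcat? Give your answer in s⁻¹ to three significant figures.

kcat = Vmax/[E]total = 547 nM/s / 16.8 nM = 32.6 s⁻¹.

32.6 s⁻¹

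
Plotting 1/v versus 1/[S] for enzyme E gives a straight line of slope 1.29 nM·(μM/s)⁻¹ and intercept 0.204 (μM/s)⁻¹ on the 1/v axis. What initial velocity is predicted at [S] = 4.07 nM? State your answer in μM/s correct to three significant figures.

The y-intercept is 1/Vmax, so Vmax = 1/0.204 = 4.90 μM/s.
The slope is Km/Vmax, so Km = 1.29 × 4.90 = 6.32 nM.
Then v = 4.90 × 4.07/(6.32 + 4.07) = 1.92 μM/s.

1.92 μM/s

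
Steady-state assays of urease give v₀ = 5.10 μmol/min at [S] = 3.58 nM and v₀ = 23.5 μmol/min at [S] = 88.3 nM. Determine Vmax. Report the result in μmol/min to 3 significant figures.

From v = Vmax[S]/(Km+[S]), each point gives Vmax = v(Km+[S])/[S].
Equating: 5.10(Km+3.58)/3.58 = 23.5(Km+88.3)/88.3.
1.425·Km + 5.10 = 0.2661·Km + 23.5, so (1.425 − 0.2661)·Km = 23.5 − 5.10.
Km = 18.40/1.158 = 15.9 nM; then Vmax = 5.10(15.9+3.58)/3.58 = 27.7 μmol/min.

27.7 μmol/min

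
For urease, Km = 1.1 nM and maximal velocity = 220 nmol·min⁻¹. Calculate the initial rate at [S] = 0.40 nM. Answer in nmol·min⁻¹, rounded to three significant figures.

58.7 nmol·min⁻¹

[S]/(Km+[S]) = 0.40/1.500 = 0.2667, the fractional saturation.
v = 0.2667 × Vmax = 0.2667 × 220 = 58.7 nmol·min⁻¹.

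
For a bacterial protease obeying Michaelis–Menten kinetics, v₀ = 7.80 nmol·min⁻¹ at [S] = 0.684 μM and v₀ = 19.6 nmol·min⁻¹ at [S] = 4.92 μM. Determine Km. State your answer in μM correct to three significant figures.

In reciprocal form, 1/v = (Km/Vmax)·(1/[S]) + 1/Vmax. The two points give (1/[S], 1/v) = (1.462, 0.1282) and (0.2033, 0.05102).
Slope = (0.1282 − 0.05102)/(1.462 − 0.2033) = 0.06132; intercept = 0.1282 − 0.06132×1.462 = 0.03856.
Vmax = 1/intercept = 25.9 nmol·min⁻¹; Km = slope × Vmax = 0.06132 × 25.9 = 1.59 μM.

1.59 μM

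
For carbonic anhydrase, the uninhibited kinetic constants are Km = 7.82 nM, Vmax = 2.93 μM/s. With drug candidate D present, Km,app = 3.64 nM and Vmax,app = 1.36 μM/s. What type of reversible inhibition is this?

uncompetitive

Both Km and Vmax decrease by the same factor (~2.15-fold) — characteristic of uncompetitive inhibition.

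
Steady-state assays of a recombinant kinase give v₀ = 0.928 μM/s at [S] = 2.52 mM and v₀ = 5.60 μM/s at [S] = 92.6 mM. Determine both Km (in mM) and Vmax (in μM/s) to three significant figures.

From v = Vmax[S]/(Km+[S]), each point gives Vmax = v(Km+[S])/[S].
Equating: 0.928(Km+2.52)/2.52 = 5.60(Km+92.6)/92.6.
0.3683·Km + 0.928 = 0.06048·Km + 5.60, so (0.3683 − 0.06048)·Km = 5.60 − 0.928.
Km = 4.672/0.3078 = 15.2 mM; then Vmax = 0.928(15.2+2.52)/2.52 = 6.52 μM/s.

Km = 15.2 mM; Vmax = 6.52 μM/s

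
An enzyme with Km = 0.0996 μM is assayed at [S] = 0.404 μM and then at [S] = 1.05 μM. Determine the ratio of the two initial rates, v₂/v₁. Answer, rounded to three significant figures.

1.14

The fractional saturations are [S]/(Km+[S]) = 0.404/0.5036 = 0.8022 and 1.05/1.150 = 0.9134.
v₂/v₁ is just their ratio: 0.9134/0.8022 = 1.14.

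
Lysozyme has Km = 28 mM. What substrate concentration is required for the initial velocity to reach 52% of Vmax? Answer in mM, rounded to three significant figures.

v/Vmax = [S]/(Km+[S]) = 0.52, so [S] = Km·0.52/(1 − 0.52) = 28 × 1.083.
[S] = 30.3 mM.

30.3 mM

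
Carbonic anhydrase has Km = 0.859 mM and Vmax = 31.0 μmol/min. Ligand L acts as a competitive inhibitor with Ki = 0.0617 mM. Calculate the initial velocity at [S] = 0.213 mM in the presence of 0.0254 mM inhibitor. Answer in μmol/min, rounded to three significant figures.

4.63 μmol/min

α = 1 + [I]/Ki = 1 + 0.0254/0.0617 = 1.412.
For a competitive inhibitor, Vmax is unchanged and the apparent Km becomes α·Km: Km,app = 1.21 mM, Vmax,app = 31.0 μmol/min.
v = Vmax,app·[S]/(Km,app + [S]) = 31.0 × 0.213/(1.21 + 0.213) = 4.63 μmol/min.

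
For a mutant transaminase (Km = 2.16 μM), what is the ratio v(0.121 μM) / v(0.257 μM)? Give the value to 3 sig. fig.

0.499

The fractional saturations are [S]/(Km+[S]) = 0.257/2.417 = 0.1063 and 0.121/2.281 = 0.05305.
v₂/v₁ is just their ratio: 0.05305/0.1063 = 0.499.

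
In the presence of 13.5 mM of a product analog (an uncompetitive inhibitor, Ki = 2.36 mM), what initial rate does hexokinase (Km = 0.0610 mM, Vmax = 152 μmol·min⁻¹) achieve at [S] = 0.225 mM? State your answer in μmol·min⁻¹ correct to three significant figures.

α = 1 + [I]/Ki = 1 + 13.5/2.36 = 6.720.
For an uncompetitive inhibitor, both parameters are divided by α, giving Vmax/α and Km/α: Km,app = 0.00908 mM, Vmax,app = 22.6 μmol·min⁻¹.
v = Vmax,app·[S]/(Km,app + [S]) = 22.6 × 0.225/(0.00908 + 0.225) = 21.7 μmol·min⁻¹.

21.7 μmol·min⁻¹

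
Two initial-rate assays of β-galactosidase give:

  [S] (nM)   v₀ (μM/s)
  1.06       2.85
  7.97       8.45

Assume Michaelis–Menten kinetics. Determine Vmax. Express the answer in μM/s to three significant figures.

In reciprocal form, 1/v = (Km/Vmax)·(1/[S]) + 1/Vmax. The two points give (1/[S], 1/v) = (0.9434, 0.3509) and (0.1255, 0.1183).
Slope = (0.3509 − 0.1183)/(0.9434 − 0.1255) = 0.2843; intercept = 0.3509 − 0.2843×0.9434 = 0.08267.
Vmax = 1/intercept = 12.1 μM/s; Km = slope × Vmax = 0.2843 × 12.1 = 3.44 nM.

12.1 μM/s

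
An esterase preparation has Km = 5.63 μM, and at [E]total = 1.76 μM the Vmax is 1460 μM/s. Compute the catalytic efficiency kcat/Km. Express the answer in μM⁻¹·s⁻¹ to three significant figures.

kcat = Vmax/[E]total = 1460/1.76 = 830 s⁻¹.
kcat/Km = 830/5.63 = 147 μM⁻¹·s⁻¹.

147 μM⁻¹·s⁻¹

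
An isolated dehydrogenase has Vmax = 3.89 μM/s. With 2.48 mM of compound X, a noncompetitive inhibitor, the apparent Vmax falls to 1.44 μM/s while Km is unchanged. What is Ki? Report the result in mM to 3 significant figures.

Noncompetitive: Vmax,app = Vmax/α with α = 1 + [I]/Ki.
α = Vmax/Vmax,app = 3.89/1.44 = 2.701.
Since α = 1 + [I]/Ki, [I]/Ki = 2.701 − 1 = 1.701 and Ki = 2.48/1.701 = 1.46 mM.

1.46 mM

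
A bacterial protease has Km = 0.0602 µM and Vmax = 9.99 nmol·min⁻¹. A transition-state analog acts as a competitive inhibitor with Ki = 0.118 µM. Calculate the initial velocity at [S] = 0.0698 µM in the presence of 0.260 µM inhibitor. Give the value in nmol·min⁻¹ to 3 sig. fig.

α = 1 + [I]/Ki = 1 + 0.260/0.118 = 3.203.
For a competitive inhibitor, Vmax is unchanged and the apparent Km becomes α·Km: Km,app = 0.193 µM, Vmax,app = 9.99 nmol·min⁻¹.
v = Vmax,app·[S]/(Km,app + [S]) = 9.99 × 0.0698/(0.193 + 0.0698) = 2.65 nmol·min⁻¹.

2.65 nmol·min⁻¹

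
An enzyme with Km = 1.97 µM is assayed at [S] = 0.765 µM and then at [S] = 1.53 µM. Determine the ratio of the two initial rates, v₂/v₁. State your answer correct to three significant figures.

Since Vmax cancels, v₂/v₁ = [S]₂(Km+[S]₁) / [S]₁(Km+[S]₂).
= 1.53×(1.97+0.765) / (0.765×(1.97+1.53)) = 4.185/2.678 = 1.56.

1.56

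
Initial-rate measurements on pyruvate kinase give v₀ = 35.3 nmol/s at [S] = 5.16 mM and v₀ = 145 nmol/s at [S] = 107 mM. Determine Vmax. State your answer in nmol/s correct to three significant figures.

172 nmol/s

From v = Vmax[S]/(Km+[S]), each point gives Vmax = v(Km+[S])/[S].
Equating: 35.3(Km+5.16)/5.16 = 145(Km+107)/107.
6.841·Km + 35.3 = 1.355·Km + 145, so (6.841 − 1.355)·Km = 145 − 35.3.
Km = 109.7/5.486 = 20.0 mM; then Vmax = 35.3(20.0+5.16)/5.16 = 172 nmol/s.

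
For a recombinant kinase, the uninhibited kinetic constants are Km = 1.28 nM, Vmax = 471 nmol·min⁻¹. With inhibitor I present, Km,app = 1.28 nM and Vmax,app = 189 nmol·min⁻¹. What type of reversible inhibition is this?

Vmax decreases (471 → 189 nmol·min⁻¹) while Km is unchanged — pure noncompetitive inhibition.

noncompetitive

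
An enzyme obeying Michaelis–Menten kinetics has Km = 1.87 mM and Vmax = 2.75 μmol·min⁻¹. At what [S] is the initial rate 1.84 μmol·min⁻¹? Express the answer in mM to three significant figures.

3.78 mM

The required fractional saturation is v/Vmax = 1.84/2.75 = 0.6691.
Then [S]/(Km+[S]) = 0.6691 ⇒ [S] = 1.87 × 0.6691/(1 − 0.6691) = 3.78 mM.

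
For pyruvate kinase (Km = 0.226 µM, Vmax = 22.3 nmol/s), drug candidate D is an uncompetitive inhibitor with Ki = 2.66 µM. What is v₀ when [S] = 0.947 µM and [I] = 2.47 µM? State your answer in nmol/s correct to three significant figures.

10.3 nmol/s

With α = 1 + [I]/Ki = 1 + 2.47/2.66 = 1.929, the uncompetitive rate law is v = (Vmax/α)·[S] / (Km/α + [S]).
v = (22.3/1.929)×0.947 / (0.226/1.929 + 0.947) = 10.95/1.064 = 10.3 nmol/s.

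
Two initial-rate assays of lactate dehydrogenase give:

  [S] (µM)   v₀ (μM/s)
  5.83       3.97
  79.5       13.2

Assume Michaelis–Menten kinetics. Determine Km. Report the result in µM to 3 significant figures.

In reciprocal form, 1/v = (Km/Vmax)·(1/[S]) + 1/Vmax. The two points give (1/[S], 1/v) = (0.1715, 0.2519) and (0.01258, 0.07576).
Slope = (0.2519 − 0.07576)/(0.1715 − 0.01258) = 1.108; intercept = 0.2519 − 1.108×0.1715 = 0.06182.
Vmax = 1/intercept = 16.2 μM/s; Km = slope × Vmax = 1.108 × 16.2 = 17.9 µM.

17.9 µM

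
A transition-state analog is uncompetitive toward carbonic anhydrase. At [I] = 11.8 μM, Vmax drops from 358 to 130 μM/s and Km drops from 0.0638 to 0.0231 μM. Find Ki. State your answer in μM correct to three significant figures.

Uncompetitive: Vmax,app = Vmax/α (and Km,app = Km/α) with α = 1 + [I]/Ki.
α = Vmax/Vmax,app = 358/130 = 2.754.
Ki = [I]/(α − 1) = 11.8/1.754 = 6.73 μM.

6.73 μM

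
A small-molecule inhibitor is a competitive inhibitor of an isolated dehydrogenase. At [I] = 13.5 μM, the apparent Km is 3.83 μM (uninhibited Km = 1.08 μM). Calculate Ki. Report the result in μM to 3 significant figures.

Competitive: Km,app = α·Km with α = 1 + [I]/Ki.
α = Km,app/Km = 3.83/1.08 = 3.546.
Since α = 1 + [I]/Ki, [I]/Ki = 3.546 − 1 = 2.546 and Ki = 13.5/2.546 = 5.30 μM.

5.30 μM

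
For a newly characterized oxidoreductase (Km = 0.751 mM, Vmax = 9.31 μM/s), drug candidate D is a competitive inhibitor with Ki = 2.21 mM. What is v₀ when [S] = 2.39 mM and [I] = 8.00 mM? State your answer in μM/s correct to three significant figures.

α = 1 + [I]/Ki = 1 + 8.00/2.21 = 4.620.
For a competitive inhibitor, Vmax is unchanged and the apparent Km becomes α·Km: Km,app = 3.47 mM, Vmax,app = 9.31 μM/s.
v = Vmax,app·[S]/(Km,app + [S]) = 9.31 × 2.39/(3.47 + 2.39) = 3.80 μM/s.

3.80 μM/s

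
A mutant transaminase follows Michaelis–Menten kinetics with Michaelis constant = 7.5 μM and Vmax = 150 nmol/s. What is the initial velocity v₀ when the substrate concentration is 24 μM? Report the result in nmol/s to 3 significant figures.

114 nmol/s

v = Vmax·[S]/(Km + [S]) = 150 × 24 / (7.5 + 24)
  = 3600 / 31.50 = 114 nmol/s.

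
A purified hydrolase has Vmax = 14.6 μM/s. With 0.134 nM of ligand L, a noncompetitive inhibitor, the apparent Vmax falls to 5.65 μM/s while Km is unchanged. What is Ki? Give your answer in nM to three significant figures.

0.0846 nM

Noncompetitive: Vmax,app = Vmax/α with α = 1 + [I]/Ki.
α = Vmax/Vmax,app = 14.6/5.65 = 2.584.
Ki = [I]/(α − 1) = 0.134/1.584 = 0.0846 nM.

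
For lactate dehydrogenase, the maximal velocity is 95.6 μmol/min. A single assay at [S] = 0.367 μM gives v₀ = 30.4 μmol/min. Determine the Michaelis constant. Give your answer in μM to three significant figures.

v/Vmax = 30.4/95.6 = 0.3180 = [S]/(Km+[S]).
So Km + [S] = [S]/0.3180 = 1.154 μM, giving Km = 1.154 − 0.367 = 0.787 μM.

0.787 μM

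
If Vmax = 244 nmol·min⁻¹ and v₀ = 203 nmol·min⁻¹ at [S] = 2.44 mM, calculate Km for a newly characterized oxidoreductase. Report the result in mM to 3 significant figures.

0.493 mM

From v = Vmax[S]/(Km+[S]), Km = [S](Vmax − v)/v.
Km = 2.44 × (244 − 203) / 203 = 100.0/203 = 0.493 mM.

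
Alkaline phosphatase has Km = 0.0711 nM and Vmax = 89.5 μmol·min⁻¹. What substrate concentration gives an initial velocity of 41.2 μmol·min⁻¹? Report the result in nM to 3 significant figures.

Rearranging v = Vmax[S]/(Km+[S]) gives [S] = Km·v/(Vmax − v).
[S] = 0.0711 × 41.2 / (89.5 − 41.2) = 2.929/48.30 = 0.0606 nM.

0.0606 nM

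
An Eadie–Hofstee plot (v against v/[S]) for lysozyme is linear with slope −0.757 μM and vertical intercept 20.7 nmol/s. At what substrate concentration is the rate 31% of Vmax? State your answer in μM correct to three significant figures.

0.340 μM

The Eadie–Hofstee slope gives Km = 0.757 μM (slope = −Km).
v/Vmax = [S]/(Km+[S]) = 0.31 ⇒ [S] = Km·0.31/(1−0.31) = 0.757 × 0.4493 = 0.340 μM.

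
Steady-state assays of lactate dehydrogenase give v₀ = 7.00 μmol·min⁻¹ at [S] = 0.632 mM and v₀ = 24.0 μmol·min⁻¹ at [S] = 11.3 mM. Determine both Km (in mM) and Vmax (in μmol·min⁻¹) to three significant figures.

Km = 1.90 mM; Vmax = 28.0 μmol·min⁻¹

From v = Vmax[S]/(Km+[S]), each point gives Vmax = v(Km+[S])/[S].
Equating: 7.00(Km+0.632)/0.632 = 24.0(Km+11.3)/11.3.
11.08·Km + 7.00 = 2.124·Km + 24.0, so (11.08 − 2.124)·Km = 24.0 − 7.00.
Km = 17.00/8.952 = 1.90 mM; then Vmax = 7.00(1.90+0.632)/0.632 = 28.0 μmol·min⁻¹.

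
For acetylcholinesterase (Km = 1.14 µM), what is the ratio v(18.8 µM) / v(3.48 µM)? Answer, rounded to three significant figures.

The fractional saturations are [S]/(Km+[S]) = 3.48/4.620 = 0.7532 and 18.8/19.94 = 0.9428.
v₂/v₁ is just their ratio: 0.9428/0.7532 = 1.25.

1.25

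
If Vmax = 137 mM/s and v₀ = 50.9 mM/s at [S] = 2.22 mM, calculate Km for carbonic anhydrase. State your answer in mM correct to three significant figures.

3.76 mM

v/Vmax = 50.9/137 = 0.3715 = [S]/(Km+[S]).
So Km + [S] = [S]/0.3715 = 5.975 mM, giving Km = 5.975 − 2.22 = 3.76 mM.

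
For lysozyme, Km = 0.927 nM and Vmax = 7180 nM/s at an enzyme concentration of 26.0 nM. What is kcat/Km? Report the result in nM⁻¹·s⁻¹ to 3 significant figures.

kcat = Vmax/[E]total = 7180/26.0 = 276 s⁻¹.
kcat/Km = 276/0.927 = 298 nM⁻¹·s⁻¹.

298 nM⁻¹·s⁻¹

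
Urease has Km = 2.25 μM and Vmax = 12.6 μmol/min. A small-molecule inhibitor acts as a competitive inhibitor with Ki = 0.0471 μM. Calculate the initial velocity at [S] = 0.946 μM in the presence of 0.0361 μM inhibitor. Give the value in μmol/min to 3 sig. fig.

2.42 μmol/min

With α = 1 + [I]/Ki = 1 + 0.0361/0.0471 = 1.766, the competitive rate law is v = Vmax[S] / (αKm + [S]).
v = 12.6×0.946 / (1.766×2.25 + 0.946) = 11.92/4.921 = 2.42 μmol/min.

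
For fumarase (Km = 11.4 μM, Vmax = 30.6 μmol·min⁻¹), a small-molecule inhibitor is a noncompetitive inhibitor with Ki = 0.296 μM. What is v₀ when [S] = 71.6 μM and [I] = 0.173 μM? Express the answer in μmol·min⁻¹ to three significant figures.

16.7 μmol·min⁻¹

α = 1 + [I]/Ki = 1 + 0.173/0.296 = 1.584.
For a noncompetitive inhibitor, Vmax is reduced to Vmax/α while Km is unchanged: Km,app = 11.4 μM, Vmax,app = 19.3 μmol·min⁻¹.
v = Vmax,app·[S]/(Km,app + [S]) = 19.3 × 71.6/(11.4 + 71.6) = 16.7 μmol·min⁻¹.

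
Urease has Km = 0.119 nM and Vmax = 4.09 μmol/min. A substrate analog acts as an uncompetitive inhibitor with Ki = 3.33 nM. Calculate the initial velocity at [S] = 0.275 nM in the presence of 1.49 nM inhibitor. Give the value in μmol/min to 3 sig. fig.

2.18 μmol/min

With α = 1 + [I]/Ki = 1 + 1.49/3.33 = 1.447, the uncompetitive rate law is v = (Vmax/α)·[S] / (Km/α + [S]).
v = (4.09/1.447)×0.275 / (0.119/1.447 + 0.275) = 0.7771/0.3572 = 2.18 μmol/min.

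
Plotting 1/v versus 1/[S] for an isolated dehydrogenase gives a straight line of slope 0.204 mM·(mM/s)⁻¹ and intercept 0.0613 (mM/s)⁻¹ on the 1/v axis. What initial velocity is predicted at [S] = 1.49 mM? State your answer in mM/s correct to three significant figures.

The y-intercept is 1/Vmax, so Vmax = 1/0.0613 = 16.3 mM/s.
The slope is Km/Vmax, so Km = 0.204 × 16.3 = 3.33 mM.
Then v = 16.3 × 1.49/(3.33 + 1.49) = 5.05 mM/s.

5.05 mM/s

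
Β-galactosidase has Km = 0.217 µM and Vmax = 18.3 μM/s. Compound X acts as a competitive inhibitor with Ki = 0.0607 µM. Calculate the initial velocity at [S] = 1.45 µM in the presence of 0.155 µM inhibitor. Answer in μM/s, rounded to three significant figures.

With α = 1 + [I]/Ki = 1 + 0.155/0.0607 = 3.554, the competitive rate law is v = Vmax[S] / (αKm + [S]).
v = 18.3×1.45 / (3.554×0.217 + 1.45) = 26.54/2.221 = 11.9 μM/s.

11.9 μM/s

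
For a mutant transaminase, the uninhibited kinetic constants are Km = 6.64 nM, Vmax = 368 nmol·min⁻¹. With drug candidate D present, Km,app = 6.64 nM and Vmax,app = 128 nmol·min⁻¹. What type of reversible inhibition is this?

Vmax decreases (368 → 128 nmol·min⁻¹) while Km is unchanged — pure noncompetitive inhibition.

noncompetitive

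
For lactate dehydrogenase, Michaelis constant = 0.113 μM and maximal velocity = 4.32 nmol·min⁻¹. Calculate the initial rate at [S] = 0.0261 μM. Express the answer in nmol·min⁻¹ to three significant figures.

[S]/(Km+[S]) = 0.0261/0.1391 = 0.1876, the fractional saturation.
v = 0.1876 × Vmax = 0.1876 × 4.32 = 0.811 nmol·min⁻¹.

0.811 nmol·min⁻¹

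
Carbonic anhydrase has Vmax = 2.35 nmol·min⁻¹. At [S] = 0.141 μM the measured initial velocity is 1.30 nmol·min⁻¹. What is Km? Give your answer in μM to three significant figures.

0.114 μM

v/Vmax = 1.30/2.35 = 0.5532 = [S]/(Km+[S]).
So Km + [S] = [S]/0.5532 = 0.2549 μM, giving Km = 0.2549 − 0.141 = 0.114 μM.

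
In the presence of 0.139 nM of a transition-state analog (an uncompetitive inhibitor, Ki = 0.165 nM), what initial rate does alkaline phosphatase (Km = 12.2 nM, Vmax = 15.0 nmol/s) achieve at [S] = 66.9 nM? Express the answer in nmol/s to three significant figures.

α = 1 + [I]/Ki = 1 + 0.139/0.165 = 1.842.
For an uncompetitive inhibitor, both parameters are divided by α, giving Vmax/α and Km/α: Km,app = 6.62 nM, Vmax,app = 8.14 nmol/s.
v = Vmax,app·[S]/(Km,app + [S]) = 8.14 × 66.9/(6.62 + 66.9) = 7.41 nmol/s.

7.41 nmol/s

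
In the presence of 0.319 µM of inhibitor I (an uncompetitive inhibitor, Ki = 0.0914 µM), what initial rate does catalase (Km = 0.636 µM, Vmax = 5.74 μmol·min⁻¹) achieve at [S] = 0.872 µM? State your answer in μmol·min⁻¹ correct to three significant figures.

1.10 μmol·min⁻¹

α = 1 + [I]/Ki = 1 + 0.319/0.0914 = 4.490.
For an uncompetitive inhibitor, both parameters are divided by α, giving Vmax/α and Km/α: Km,app = 0.142 µM, Vmax,app = 1.28 μmol·min⁻¹.
v = Vmax,app·[S]/(Km,app + [S]) = 1.28 × 0.872/(0.142 + 0.872) = 1.10 μmol·min⁻¹.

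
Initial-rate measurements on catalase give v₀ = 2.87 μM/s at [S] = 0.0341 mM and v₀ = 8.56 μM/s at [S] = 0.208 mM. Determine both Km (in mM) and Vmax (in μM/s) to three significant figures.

Km = 0.132 mM; Vmax = 14.0 μM/s

In reciprocal form, 1/v = (Km/Vmax)·(1/[S]) + 1/Vmax. The two points give (1/[S], 1/v) = (29.33, 0.3484) and (4.808, 0.1168).
Slope = (0.3484 − 0.1168)/(29.33 − 4.808) = 0.009447; intercept = 0.3484 − 0.009447×29.33 = 0.07141.
Vmax = 1/intercept = 14.0 μM/s; Km = slope × Vmax = 0.009447 × 14.0 = 0.132 mM.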